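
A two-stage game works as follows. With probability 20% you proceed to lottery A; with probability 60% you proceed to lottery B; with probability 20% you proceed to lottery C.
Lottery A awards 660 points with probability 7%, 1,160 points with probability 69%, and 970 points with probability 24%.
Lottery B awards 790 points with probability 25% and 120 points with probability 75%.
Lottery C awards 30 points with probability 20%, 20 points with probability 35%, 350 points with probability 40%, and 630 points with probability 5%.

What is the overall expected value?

425.28 points

EV(A) = 0.07 × 660 + 0.69 × 1160 + 0.24 × 970 = 46.2 + 800.4 + 232.8 = 1079.4
EV(B) = 0.25 × 790 + 0.75 × 120 = 197.5 + 90 = 287.5
EV(C) = 0.2 × 30 + 0.35 × 20 + 0.4 × 350 + 0.05 × 630 = 6 + 7 + 140 + 31.5 = 184.5
Overall = 0.2 × 1079.4 + 0.6 × 287.5 + 0.2 × 184.5 = 215.88 + 172.5 + 36.9 = 425.28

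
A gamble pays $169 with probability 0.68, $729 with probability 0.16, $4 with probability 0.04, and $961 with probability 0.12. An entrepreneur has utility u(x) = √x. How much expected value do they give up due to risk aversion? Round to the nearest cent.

$59.40

E[u] = 0.68·√169 + 0.16·√729 + 0.04·√4 + 0.12·√961 = 0.68·13 + 0.16·27 + 0.04·2 + 0.12·31 = 16.96
CE = (16.96)² = 287.6416
Risk premium = EV − CE = 347.04 − 287.6416 = 59.3984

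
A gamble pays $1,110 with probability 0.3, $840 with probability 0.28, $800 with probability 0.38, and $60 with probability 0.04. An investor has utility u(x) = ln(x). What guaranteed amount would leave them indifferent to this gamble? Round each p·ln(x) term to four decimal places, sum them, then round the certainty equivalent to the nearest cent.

E[u] = 0.3·ln(1110) + 0.28·ln(840) + 0.38·ln(800) + 0.04·ln(60) = 2.1036 + 1.8854 + 2.5402 + 0.1638 = 6.6930
CE = e^6.6930 ≈ 806.74

$806.74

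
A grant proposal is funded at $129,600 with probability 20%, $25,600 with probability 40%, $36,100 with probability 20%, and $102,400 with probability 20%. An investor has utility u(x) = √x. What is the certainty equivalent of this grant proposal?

$56,644

E[u] = 0.2·√129600 + 0.4·√25600 + 0.2·√36100 + 0.2·√102400 = 0.2·360 + 0.4·160 + 0.2·190 + 0.2·320 = 238
CE = (238)² = 56644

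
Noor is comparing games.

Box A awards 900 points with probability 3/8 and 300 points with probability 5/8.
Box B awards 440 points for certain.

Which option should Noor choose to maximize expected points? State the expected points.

Box A = 3/8 × 900 + 5/8 × 300 = 337.5 + 187.5 = 525
Box B: 440 (certain)

Box A (525 points)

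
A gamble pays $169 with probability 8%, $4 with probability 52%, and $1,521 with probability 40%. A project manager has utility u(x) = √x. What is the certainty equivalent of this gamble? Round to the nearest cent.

$312.58

E[u] = 0.08·√169 + 0.52·√4 + 0.4·√1521 = 0.08·13 + 0.52·2 + 0.4·39 = 17.68
CE = (17.68)² = 312.5824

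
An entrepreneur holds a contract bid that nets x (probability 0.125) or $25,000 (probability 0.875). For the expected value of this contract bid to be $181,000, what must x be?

0.125·x + 0.875·25000 = 181000
0.125·x = 181000 − 21875 = 159125
x = 159125 / 0.125 = 1273000

x = $1,273,000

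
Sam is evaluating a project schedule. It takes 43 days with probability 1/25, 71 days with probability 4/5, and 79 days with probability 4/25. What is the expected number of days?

EV = 1/25 × 43 + 4/5 × 71 + 4/25 × 79 = 1.72 + 56.8 + 12.64 = 71.16

71.16 days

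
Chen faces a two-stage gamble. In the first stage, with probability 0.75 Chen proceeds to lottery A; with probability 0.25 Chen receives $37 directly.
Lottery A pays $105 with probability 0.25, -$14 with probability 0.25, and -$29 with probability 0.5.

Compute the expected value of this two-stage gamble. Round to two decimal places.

$15.44

EV(A) = 0.25 × 105 + 0.25 × (-14) + 0.5 × (-29) = 26.25 − 3.5 − 14.5 = 8.25
Branch B: 37 (certain)
Overall = 0.75 × 8.25 + 0.25 × 37 = 6.1875 + 9.25 = 15.4375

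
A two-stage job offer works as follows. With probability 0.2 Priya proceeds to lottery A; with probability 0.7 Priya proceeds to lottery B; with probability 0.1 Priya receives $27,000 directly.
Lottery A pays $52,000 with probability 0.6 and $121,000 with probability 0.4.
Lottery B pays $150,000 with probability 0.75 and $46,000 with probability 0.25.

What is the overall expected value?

$105,420

EV(A) = 0.6 × 52000 + 0.4 × 121000 = 31200 + 48400 = 79600
EV(B) = 0.75 × 150000 + 0.25 × 46000 = 112500 + 11500 = 124000
Branch C: 27000 (certain)
Overall = 0.2 × 79600 + 0.7 × 124000 + 0.1 × 27000 = 15920 + 86800 + 2700 = 105420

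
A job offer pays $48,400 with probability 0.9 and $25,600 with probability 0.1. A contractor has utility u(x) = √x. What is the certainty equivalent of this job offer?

$45,796

E[u] = 0.9·√48400 + 0.1·√25600 = 0.9·220 + 0.1·160 = 214
CE = (214)² = 45796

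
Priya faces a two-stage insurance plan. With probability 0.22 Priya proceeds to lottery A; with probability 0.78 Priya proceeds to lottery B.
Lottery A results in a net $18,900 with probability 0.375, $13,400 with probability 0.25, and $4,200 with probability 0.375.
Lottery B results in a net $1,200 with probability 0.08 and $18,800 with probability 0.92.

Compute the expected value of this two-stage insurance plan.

EV(A) = 0.375 × 18900 + 0.25 × 13400 + 0.375 × 4200 = 7087.5 + 3350 + 1575 = 12012.5
EV(B) = 0.08 × 1200 + 0.92 × 18800 = 96 + 17296 = 17392
Overall = 0.22 × 12012.5 + 0.78 × 17392 = 2642.75 + 13565.76 = 16208.51

$16,208.51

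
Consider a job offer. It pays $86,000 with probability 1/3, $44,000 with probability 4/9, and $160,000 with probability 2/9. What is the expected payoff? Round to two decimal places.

$83,777.78

EV = 1/3 × 86000 + 4/9 × 44000 + 2/9 × 160000 = 28666.6667 + 19555.5556 + 35555.5556 = 83777.7778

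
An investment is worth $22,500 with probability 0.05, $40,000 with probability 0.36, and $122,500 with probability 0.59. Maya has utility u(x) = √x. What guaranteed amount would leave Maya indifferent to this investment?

$81,796

E[u] = 0.05·√22500 + 0.36·√40000 + 0.59·√122500 = 0.05·150 + 0.36·200 + 0.59·350 = 286
CE = (286)² = 81796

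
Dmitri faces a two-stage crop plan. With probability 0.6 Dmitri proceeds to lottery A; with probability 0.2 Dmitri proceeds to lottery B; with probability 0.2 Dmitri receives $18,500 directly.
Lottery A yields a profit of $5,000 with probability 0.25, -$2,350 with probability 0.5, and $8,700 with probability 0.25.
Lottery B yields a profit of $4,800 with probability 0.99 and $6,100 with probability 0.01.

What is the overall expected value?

$6,012.60

EV(A) = 0.25 × 5000 + 0.5 × (-2350) + 0.25 × 8700 = 1250 − 1175 + 2175 = 2250
EV(B) = 0.99 × 4800 + 0.01 × 6100 = 4752 + 61 = 4813
Branch C: 18500 (certain)
Overall = 0.6 × 2250 + 0.2 × 4813 + 0.2 × 18500 = 1350 + 962.6 + 3700 = 6012.6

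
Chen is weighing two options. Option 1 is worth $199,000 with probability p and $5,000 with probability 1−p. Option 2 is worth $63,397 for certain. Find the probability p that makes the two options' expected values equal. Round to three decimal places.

p = 0.301

p·199000 + (1−p)·5000 = 63397
194000p + 5000 = 63397
p = (63397 − 5000) / 194000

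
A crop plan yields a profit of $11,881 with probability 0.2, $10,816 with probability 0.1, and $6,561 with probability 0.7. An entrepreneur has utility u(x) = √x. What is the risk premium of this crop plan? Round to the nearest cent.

E[u] = 0.2·√11881 + 0.1·√10816 + 0.7·√6561 = 0.2·109 + 0.1·104 + 0.7·81 = 88.9
CE = (88.9)² = 7903.21
Risk premium = EV − CE = 8050.5 − 7903.21 = 147.29

$147.29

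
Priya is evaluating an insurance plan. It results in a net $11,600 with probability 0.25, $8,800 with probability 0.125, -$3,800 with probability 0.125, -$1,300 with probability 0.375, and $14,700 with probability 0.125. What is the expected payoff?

$4,875

EV = 0.25 × 11600 + 0.125 × 8800 + 0.125 × (-3800) + 0.375 × (-1300) + 0.125 × 14700 = 2900 + 1100 − 475 − 487.5 + 1837.5 = 4875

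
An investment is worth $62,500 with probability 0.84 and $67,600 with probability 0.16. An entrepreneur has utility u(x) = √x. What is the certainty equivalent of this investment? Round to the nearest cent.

$63,302.56

E[u] = 0.84·√62500 + 0.16·√67600 = 0.84·250 + 0.16·260 = 251.6
CE = (251.6)² = 63302.56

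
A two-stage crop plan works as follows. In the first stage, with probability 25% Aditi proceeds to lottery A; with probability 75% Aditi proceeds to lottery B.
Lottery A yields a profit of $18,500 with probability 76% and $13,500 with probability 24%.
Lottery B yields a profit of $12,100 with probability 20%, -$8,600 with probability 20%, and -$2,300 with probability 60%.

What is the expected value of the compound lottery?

$3,815

EV(A) = 0.76 × 18500 + 0.24 × 13500 = 14060 + 3240 = 17300
EV(B) = 0.2 × 12100 + 0.2 × (-8600) + 0.6 × (-2300) = 2420 − 1720 − 1380 = -680
Overall = 0.25 × 17300 + 0.75 × (-680) = 4325 − 510 = 3815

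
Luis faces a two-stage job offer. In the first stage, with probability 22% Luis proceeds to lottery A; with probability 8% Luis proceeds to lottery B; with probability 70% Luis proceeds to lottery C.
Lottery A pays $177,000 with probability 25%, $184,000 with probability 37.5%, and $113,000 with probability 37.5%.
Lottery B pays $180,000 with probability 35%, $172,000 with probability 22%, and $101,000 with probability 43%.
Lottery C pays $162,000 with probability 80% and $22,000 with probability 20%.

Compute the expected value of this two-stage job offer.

$139,579.10

EV(A) = 0.25 × 177000 + 0.375 × 184000 + 0.375 × 113000 = 44250 + 69000 + 42375 = 155625
EV(B) = 0.35 × 180000 + 0.22 × 172000 + 0.43 × 101000 = 63000 + 37840 + 43430 = 144270
EV(C) = 0.8 × 162000 + 0.2 × 22000 = 129600 + 4400 = 134000
Overall = 0.22 × 155625 + 0.08 × 144270 + 0.7 × 134000 = 34237.5 + 11541.6 + 93800 = 139579.1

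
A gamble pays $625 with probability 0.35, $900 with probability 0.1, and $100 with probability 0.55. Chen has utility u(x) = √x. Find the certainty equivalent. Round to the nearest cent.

$297.56

E[u] = 0.35·√625 + 0.1·√900 + 0.55·√100 = 0.35·25 + 0.1·30 + 0.55·10 = 17.25
CE = (17.25)² = 297.5625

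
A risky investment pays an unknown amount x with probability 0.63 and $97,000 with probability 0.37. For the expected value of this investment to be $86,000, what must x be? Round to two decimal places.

x = $79,539.68

0.63·x + 0.37·97000 = 86000
0.63·x = 86000 − 35890 = 50110
x = 50110 / 0.63 = 79539.6825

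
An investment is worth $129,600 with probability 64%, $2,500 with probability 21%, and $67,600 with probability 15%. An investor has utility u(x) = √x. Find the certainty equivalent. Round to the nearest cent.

E[u] = 0.64·√129600 + 0.21·√2500 + 0.15·√67600 = 0.64·360 + 0.21·50 + 0.15·260 = 279.9
CE = (279.9)² = 78344.01

$78,344.01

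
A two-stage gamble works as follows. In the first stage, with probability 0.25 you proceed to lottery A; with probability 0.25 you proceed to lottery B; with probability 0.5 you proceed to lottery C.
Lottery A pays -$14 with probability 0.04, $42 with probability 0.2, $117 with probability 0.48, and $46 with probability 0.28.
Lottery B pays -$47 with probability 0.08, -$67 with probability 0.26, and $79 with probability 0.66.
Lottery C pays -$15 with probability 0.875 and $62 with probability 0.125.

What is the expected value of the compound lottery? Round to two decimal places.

$24.27

EV(A) = 0.04 × (-14) + 0.2 × 42 + 0.48 × 117 + 0.28 × 46 = -0.56 + 8.4 + 56.16 + 12.88 = 76.88
EV(B) = 0.08 × (-47) + 0.26 × (-67) + 0.66 × 79 = -3.76 − 17.42 + 52.14 = 30.96
EV(C) = 0.875 × (-15) + 0.125 × 62 = -13.125 + 7.75 = -5.375
Overall = 0.25 × 76.88 + 0.25 × 30.96 + 0.5 × (-5.375) = 19.22 + 7.74 − 2.6875 = 24.2725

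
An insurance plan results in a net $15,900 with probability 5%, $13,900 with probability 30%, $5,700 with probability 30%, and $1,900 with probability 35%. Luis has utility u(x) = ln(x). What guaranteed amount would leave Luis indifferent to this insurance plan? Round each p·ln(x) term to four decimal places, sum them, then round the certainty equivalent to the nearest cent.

$5,337.43

E[u] = 0.05·ln(15900) + 0.3·ln(13900) + 0.3·ln(5700) + 0.35·ln(1900) = 0.4837 + 2.8619 + 2.5945 + 2.6424 = 8.5825
CE = e^8.5825 ≈ 5337.43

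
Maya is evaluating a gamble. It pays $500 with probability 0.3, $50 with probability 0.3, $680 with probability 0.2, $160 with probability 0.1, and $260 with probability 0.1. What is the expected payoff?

EV = 0.3 × 500 + 0.3 × 50 + 0.2 × 680 + 0.1 × 160 + 0.1 × 260 = 150 + 15 + 136 + 16 + 26 = 343

$343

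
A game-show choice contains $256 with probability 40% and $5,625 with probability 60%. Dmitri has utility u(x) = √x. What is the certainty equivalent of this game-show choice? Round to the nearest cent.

E[u] = 0.4·√256 + 0.6·√5625 = 0.4·16 + 0.6·75 = 51.4
CE = (51.4)² = 2641.96

$2,641.96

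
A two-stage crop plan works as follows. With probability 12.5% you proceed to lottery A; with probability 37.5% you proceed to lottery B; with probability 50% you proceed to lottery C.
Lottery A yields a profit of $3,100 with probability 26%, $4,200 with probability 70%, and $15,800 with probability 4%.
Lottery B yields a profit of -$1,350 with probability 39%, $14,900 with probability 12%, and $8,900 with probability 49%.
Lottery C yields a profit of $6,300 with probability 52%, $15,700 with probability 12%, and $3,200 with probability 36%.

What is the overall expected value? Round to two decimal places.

$5,811.69

EV(A) = 0.26 × 3100 + 0.7 × 4200 + 0.04 × 15800 = 806 + 2940 + 632 = 4378
EV(B) = 0.39 × (-1350) + 0.12 × 14900 + 0.49 × 8900 = -526.5 + 1788 + 4361 = 5622.5
EV(C) = 0.52 × 6300 + 0.12 × 15700 + 0.36 × 3200 = 3276 + 1884 + 1152 = 6312
Overall = 0.125 × 4378 + 0.375 × 5622.5 + 0.5 × 6312 = 547.25 + 2108.4375 + 3156 = 5811.6875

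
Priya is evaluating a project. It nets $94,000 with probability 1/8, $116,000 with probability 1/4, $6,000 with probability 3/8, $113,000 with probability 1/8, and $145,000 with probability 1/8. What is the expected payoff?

EV = 1/8 × 94000 + 1/4 × 116000 + 3/8 × 6000 + 1/8 × 113000 + 1/8 × 145000 = 11750 + 29000 + 2250 + 14125 + 18125 = 75250

$75,250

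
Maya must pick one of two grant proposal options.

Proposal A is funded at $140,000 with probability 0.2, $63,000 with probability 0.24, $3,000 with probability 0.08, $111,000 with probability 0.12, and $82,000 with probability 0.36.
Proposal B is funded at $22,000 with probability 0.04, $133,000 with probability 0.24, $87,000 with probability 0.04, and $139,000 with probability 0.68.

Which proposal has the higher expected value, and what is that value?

Proposal B ($130,800)

Proposal A = 0.2 × 140000 + 0.24 × 63000 + 0.08 × 3000 + 0.12 × 111000 + 0.36 × 82000 = 28000 + 15120 + 240 + 13320 + 29520 = 86200
Proposal B = 0.04 × 22000 + 0.24 × 133000 + 0.04 × 87000 + 0.68 × 139000 = 880 + 31920 + 3480 + 94520 = 130800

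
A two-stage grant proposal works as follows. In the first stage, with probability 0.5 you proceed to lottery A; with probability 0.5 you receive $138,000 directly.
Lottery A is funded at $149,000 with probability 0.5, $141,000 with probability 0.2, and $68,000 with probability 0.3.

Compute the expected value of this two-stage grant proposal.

$130,550

EV(A) = 0.5 × 149000 + 0.2 × 141000 + 0.3 × 68000 = 74500 + 28200 + 20400 = 123100
Branch B: 138000 (certain)
Overall = 0.5 × 123100 + 0.5 × 138000 = 61550 + 69000 = 130550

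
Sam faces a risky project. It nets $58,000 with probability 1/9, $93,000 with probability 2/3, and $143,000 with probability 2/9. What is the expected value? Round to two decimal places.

EV = 1/9 × 58000 + 2/3 × 93000 + 2/9 × 143000 = 6444.4444 + 62000 + 31777.7778 = 100222.2222

$100,222.22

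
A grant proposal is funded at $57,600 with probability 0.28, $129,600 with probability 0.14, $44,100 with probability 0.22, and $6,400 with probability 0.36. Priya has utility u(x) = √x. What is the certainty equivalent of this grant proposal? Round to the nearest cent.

$37,094.76

E[u] = 0.28·√57600 + 0.14·√129600 + 0.22·√44100 + 0.36·√6400 = 0.28·240 + 0.14·360 + 0.22·210 + 0.36·80 = 192.6
CE = (192.6)² = 37094.76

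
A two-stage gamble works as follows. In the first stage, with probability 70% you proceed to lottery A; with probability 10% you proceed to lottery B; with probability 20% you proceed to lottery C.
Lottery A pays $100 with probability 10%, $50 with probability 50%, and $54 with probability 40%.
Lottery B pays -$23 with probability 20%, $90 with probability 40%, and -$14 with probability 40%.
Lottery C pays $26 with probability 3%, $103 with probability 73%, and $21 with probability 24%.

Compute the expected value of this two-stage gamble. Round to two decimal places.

$58.40

EV(A) = 0.1 × 100 + 0.5 × 50 + 0.4 × 54 = 10 + 25 + 21.6 = 56.6
EV(B) = 0.2 × (-23) + 0.4 × 90 + 0.4 × (-14) = -4.6 + 36 − 5.6 = 25.8
EV(C) = 0.03 × 26 + 0.73 × 103 + 0.24 × 21 = 0.78 + 75.19 + 5.04 = 81.01
Overall = 0.7 × 56.6 + 0.1 × 25.8 + 0.2 × 81.01 = 39.62 + 2.58 + 16.202 = 58.402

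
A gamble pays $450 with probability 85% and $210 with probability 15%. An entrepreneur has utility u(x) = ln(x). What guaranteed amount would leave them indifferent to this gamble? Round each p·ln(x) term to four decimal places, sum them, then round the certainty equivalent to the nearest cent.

$401.42

E[u] = 0.85·ln(450) + 0.15·ln(210) = 5.1929 + 0.8021 = 5.9950
CE = e^5.9950 ≈ 401.42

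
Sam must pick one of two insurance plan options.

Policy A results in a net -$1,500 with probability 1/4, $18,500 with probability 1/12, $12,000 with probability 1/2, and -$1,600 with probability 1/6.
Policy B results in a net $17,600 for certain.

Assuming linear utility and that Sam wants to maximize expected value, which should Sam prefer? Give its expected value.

Policy A = 1/4 × (-1500) + 1/12 × 18500 + 1/2 × 12000 + 1/6 × (-1600) = -375 + 1541.6667 + 6000 − 266.6667 = 6900
Policy B: 17600 (certain)

Policy B ($17,600)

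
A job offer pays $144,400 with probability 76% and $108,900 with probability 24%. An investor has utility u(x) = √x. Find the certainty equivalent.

E[u] = 0.76·√144400 + 0.24·√108900 = 0.76·380 + 0.24·330 = 368
CE = (368)² = 135424

$135,424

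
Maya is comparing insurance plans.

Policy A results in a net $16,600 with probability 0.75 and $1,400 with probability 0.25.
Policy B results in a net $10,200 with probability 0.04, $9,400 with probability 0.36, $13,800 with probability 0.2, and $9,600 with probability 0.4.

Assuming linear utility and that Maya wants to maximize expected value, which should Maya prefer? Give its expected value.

Policy A ($12,800)

Policy A = 0.75 × 16600 + 0.25 × 1400 = 12450 + 350 = 12800
Policy B = 0.04 × 10200 + 0.36 × 9400 + 0.2 × 13800 + 0.4 × 9600 = 408 + 3384 + 2760 + 3840 = 10392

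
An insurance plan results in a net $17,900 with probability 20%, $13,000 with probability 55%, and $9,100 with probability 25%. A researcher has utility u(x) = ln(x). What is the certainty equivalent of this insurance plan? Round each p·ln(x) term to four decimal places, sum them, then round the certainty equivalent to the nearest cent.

$12,676.43

E[u] = 0.2·ln(17900) + 0.55·ln(13000) + 0.25·ln(9100) = 1.9585 + 5.2100 + 2.2790 = 9.4475
CE = e^9.4475 ≈ 12676.43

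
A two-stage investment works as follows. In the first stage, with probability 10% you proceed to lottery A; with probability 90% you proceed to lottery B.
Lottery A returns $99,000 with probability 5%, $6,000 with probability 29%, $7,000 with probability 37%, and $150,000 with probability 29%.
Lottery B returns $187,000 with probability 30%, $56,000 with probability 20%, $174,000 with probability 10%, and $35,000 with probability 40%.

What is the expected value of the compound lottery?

EV(A) = 0.05 × 99000 + 0.29 × 6000 + 0.37 × 7000 + 0.29 × 150000 = 4950 + 1740 + 2590 + 43500 = 52780
EV(B) = 0.3 × 187000 + 0.2 × 56000 + 0.1 × 174000 + 0.4 × 35000 = 56100 + 11200 + 17400 + 14000 = 98700
Overall = 0.1 × 52780 + 0.9 × 98700 = 5278 + 88830 = 94108

$94,108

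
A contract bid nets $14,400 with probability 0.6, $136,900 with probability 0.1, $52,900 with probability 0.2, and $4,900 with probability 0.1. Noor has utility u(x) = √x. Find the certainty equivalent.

$26,244

E[u] = 0.6·√14400 + 0.1·√136900 + 0.2·√52900 + 0.1·√4900 = 0.6·120 + 0.1·370 + 0.2·230 + 0.1·70 = 162
CE = (162)² = 26244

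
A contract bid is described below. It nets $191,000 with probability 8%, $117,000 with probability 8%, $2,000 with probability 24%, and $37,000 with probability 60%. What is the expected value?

$47,320

EV = 0.08 × 191000 + 0.08 × 117000 + 0.24 × 2000 + 0.6 × 37000 = 15280 + 9360 + 480 + 22200 = 47320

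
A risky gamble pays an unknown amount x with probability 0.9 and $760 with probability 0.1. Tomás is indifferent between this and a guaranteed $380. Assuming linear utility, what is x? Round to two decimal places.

x = $337.78

0.9·x + 0.1·760 = 380
0.9·x = 380 − 76 = 304
x = 304 / 0.9 = 337.7778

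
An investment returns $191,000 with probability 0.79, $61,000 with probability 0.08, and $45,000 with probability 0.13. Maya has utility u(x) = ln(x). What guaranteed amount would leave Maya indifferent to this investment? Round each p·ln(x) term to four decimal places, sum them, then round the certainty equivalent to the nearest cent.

$144,466.08

E[u] = 0.79·ln(191000) + 0.08·ln(61000) + 0.13·ln(45000) = 9.6064 + 0.8815 + 1.3929 = 11.8808
CE = e^11.8808 ≈ 144466.08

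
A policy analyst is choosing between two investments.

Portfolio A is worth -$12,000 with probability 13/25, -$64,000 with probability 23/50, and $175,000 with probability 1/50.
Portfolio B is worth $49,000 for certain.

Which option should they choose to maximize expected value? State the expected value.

Portfolio B ($49,000)

Portfolio A = 13/25 × (-12000) + 23/50 × (-64000) + 1/50 × 175000 = -6240 − 29440 + 3500 = -32180
Portfolio B: 49000 (certain)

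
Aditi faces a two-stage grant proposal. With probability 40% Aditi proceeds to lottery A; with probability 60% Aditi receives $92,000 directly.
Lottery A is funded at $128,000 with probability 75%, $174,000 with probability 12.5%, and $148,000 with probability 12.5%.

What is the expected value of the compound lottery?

EV(A) = 0.75 × 128000 + 0.125 × 174000 + 0.125 × 148000 = 96000 + 21750 + 18500 = 136250
Branch B: 92000 (certain)
Overall = 0.4 × 136250 + 0.6 × 92000 = 54500 + 55200 = 109700

$109,700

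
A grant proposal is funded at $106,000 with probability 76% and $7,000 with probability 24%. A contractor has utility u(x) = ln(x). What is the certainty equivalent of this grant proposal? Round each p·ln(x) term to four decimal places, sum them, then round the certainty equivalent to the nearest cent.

$55,215.56

E[u] = 0.76·ln(106000) + 0.24·ln(7000) = 8.7941 + 2.1249 = 10.9190
CE = e^10.9190 ≈ 55215.56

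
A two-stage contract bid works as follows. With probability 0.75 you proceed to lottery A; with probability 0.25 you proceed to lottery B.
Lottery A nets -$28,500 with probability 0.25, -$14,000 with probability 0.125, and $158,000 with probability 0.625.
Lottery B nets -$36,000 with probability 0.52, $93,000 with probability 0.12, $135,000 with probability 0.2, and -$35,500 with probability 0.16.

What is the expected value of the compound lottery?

$70,846.25

EV(A) = 0.25 × (-28500) + 0.125 × (-14000) + 0.625 × 158000 = -7125 − 1750 + 98750 = 89875
EV(B) = 0.52 × (-36000) + 0.12 × 93000 + 0.2 × 135000 + 0.16 × (-35500) = -18720 + 11160 + 27000 − 5680 = 13760
Overall = 0.75 × 89875 + 0.25 × 13760 = 67406.25 + 3440 = 70846.25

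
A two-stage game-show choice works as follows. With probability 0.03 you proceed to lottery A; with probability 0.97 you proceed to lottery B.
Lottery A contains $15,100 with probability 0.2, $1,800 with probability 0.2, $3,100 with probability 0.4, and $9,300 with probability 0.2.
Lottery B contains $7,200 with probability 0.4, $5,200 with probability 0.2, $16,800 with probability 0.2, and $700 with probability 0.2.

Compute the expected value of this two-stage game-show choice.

EV(A) = 0.2 × 15100 + 0.2 × 1800 + 0.4 × 3100 + 0.2 × 9300 = 3020 + 360 + 1240 + 1860 = 6480
EV(B) = 0.4 × 7200 + 0.2 × 5200 + 0.2 × 16800 + 0.2 × 700 = 2880 + 1040 + 3360 + 140 = 7420
Overall = 0.03 × 6480 + 0.97 × 7420 = 194.4 + 7197.4 = 7391.8

$7,391.80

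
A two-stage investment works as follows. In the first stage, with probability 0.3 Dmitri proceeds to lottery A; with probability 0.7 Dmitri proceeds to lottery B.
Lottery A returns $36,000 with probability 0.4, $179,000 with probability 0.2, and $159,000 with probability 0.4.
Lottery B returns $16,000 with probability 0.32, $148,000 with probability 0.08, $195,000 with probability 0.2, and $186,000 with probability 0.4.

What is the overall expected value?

EV(A) = 0.4 × 36000 + 0.2 × 179000 + 0.4 × 159000 = 14400 + 35800 + 63600 = 113800
EV(B) = 0.32 × 16000 + 0.08 × 148000 + 0.2 × 195000 + 0.4 × 186000 = 5120 + 11840 + 39000 + 74400 = 130360
Overall = 0.3 × 113800 + 0.7 × 130360 = 34140 + 91252 = 125392

$125,392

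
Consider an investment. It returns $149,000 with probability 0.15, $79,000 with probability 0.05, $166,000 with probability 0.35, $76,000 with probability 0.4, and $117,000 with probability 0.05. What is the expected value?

EV = 0.15 × 149000 + 0.05 × 79000 + 0.35 × 166000 + 0.4 × 76000 + 0.05 × 117000 = 22350 + 3950 + 58100 + 30400 + 5850 = 120650

$120,650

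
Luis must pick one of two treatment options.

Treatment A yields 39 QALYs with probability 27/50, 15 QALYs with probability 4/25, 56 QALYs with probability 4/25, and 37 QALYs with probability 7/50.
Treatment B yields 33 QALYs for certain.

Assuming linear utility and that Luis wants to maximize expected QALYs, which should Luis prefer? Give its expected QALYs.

Treatment A = 27/50 × 39 + 4/25 × 15 + 4/25 × 56 + 7/50 × 37 = 21.06 + 2.4 + 8.96 + 5.18 = 37.6
Treatment B: 33 (certain)

Treatment A (37.6 QALYs)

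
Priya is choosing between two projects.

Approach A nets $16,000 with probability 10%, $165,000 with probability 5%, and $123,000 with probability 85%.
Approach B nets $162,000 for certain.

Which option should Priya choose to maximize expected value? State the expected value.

Approach B ($162,000)

Approach A = 0.1 × 16000 + 0.05 × 165000 + 0.85 × 123000 = 1600 + 8250 + 104550 = 114400
Approach B: 162000 (certain)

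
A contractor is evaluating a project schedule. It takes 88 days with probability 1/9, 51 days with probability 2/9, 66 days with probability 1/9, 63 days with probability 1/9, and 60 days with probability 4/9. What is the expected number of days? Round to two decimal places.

62.11 days

EV = 1/9 × 88 + 2/9 × 51 + 1/9 × 66 + 1/9 × 63 + 4/9 × 60 = 9.7778 + 11.3333 + 7.3333 + 7 + 26.6667 = 62.1111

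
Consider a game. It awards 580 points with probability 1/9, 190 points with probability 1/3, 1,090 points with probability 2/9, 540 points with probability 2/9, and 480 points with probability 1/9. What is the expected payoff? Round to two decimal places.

543.33 points

EV = 1/9 × 580 + 1/3 × 190 + 2/9 × 1090 + 2/9 × 540 + 1/9 × 480 = 64.4444 + 63.3333 + 242.2222 + 120 + 53.3333 = 543.3333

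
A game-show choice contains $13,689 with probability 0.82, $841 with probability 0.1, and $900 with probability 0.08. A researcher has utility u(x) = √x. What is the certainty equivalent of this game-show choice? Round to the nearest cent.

$10,249.54

E[u] = 0.82·√13689 + 0.1·√841 + 0.08·√900 = 0.82·117 + 0.1·29 + 0.08·30 = 101.24
CE = (101.24)² = 10249.5376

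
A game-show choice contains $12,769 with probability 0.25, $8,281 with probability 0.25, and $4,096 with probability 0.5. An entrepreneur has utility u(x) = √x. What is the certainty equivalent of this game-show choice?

E[u] = 0.25·√12769 + 0.25·√8281 + 0.5·√4096 = 0.25·113 + 0.25·91 + 0.5·64 = 83
CE = (83)² = 6889

$6,889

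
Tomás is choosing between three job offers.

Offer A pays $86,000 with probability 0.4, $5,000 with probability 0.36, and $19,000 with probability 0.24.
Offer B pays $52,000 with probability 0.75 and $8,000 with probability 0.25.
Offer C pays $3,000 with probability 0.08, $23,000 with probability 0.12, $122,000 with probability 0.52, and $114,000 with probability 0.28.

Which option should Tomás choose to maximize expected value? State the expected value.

Offer A = 0.4 × 86000 + 0.36 × 5000 + 0.24 × 19000 = 34400 + 1800 + 4560 = 40760
Offer B = 0.75 × 52000 + 0.25 × 8000 = 39000 + 2000 = 41000
Offer C = 0.08 × 3000 + 0.12 × 23000 + 0.52 × 122000 + 0.28 × 114000 = 240 + 2760 + 63440 + 31920 = 98360

Offer C ($98,360)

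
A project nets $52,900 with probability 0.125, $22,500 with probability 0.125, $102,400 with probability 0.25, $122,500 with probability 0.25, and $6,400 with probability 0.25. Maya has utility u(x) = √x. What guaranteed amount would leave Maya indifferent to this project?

$55,225

E[u] = 0.125·√52900 + 0.125·√22500 + 0.25·√102400 + 0.25·√122500 + 0.25·√6400 = 0.125·230 + 0.125·150 + 0.25·320 + 0.25·350 + 0.25·80 = 235
CE = (235)² = 55225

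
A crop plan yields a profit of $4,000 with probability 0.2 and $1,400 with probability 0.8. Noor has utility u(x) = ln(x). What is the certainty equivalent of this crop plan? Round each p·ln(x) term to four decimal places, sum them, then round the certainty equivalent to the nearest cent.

$1,727.10

E[u] = 0.2·ln(4000) + 0.8·ln(1400) = 1.6588 + 5.7954 = 7.4542
CE = e^7.4542 ≈ 1727.10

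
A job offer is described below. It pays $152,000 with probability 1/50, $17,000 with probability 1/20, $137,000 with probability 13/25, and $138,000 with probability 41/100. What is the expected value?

EV = 1/50 × 152000 + 1/20 × 17000 + 13/25 × 137000 + 41/100 × 138000 = 3040 + 850 + 71240 + 56580 = 131710

$131,710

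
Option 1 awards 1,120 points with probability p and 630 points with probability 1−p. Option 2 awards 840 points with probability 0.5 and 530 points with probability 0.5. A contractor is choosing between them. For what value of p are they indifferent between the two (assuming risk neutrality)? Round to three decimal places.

EV(Option 2) = 0.5 × 840 + 0.5 × 530 = 420 + 265 = 685
p·1120 + (1−p)·630 = 685
490p + 630 = 685
p = (685 − 630) / 490

p = 0.112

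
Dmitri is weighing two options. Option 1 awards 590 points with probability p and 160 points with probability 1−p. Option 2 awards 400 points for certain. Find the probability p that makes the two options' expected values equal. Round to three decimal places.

p = 0.558

p·590 + (1−p)·160 = 400
430p + 160 = 400
p = (400 − 160) / 430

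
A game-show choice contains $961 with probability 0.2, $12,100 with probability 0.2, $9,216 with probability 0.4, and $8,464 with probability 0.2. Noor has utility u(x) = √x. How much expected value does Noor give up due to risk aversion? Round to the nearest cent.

E[u] = 0.2·√961 + 0.2·√12100 + 0.4·√9216 + 0.2·√8464 = 0.2·31 + 0.2·110 + 0.4·96 + 0.2·92 = 85
CE = (85)² = 7225
Risk premium = EV − CE = 7991.4 − 7225 = 766.4

$766.40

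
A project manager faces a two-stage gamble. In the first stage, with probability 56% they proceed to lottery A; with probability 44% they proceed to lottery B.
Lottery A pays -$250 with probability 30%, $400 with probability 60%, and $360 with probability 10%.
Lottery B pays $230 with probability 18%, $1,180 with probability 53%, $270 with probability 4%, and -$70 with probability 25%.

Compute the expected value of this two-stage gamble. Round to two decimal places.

$403.00

EV(A) = 0.3 × (-250) + 0.6 × 400 + 0.1 × 360 = -75 + 240 + 36 = 201
EV(B) = 0.18 × 230 + 0.53 × 1180 + 0.04 × 270 + 0.25 × (-70) = 41.4 + 625.4 + 10.8 − 17.5 = 660.1
Overall = 0.56 × 201 + 0.44 × 660.1 = 112.56 + 290.444 = 403.004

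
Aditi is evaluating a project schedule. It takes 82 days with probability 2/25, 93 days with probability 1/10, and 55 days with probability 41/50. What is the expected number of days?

60.96 days

EV = 2/25 × 82 + 1/10 × 93 + 41/50 × 55 = 6.56 + 9.3 + 45.1 = 60.96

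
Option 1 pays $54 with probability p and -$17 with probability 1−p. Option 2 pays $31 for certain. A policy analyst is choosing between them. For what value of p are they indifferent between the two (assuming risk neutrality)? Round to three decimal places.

p = 0.676

p·54 + (1−p)·(-17) = 31
71p − 17 = 31
p = (31 + 17) / 71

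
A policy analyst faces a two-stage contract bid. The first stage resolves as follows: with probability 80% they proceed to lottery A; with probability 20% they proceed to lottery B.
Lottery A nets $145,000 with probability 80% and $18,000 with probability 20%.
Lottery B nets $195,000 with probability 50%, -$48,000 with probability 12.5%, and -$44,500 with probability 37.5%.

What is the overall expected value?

EV(A) = 0.8 × 145000 + 0.2 × 18000 = 116000 + 3600 = 119600
EV(B) = 0.5 × 195000 + 0.125 × (-48000) + 0.375 × (-44500) = 97500 − 6000 − 16687.5 = 74812.5
Overall = 0.8 × 119600 + 0.2 × 74812.5 = 95680 + 14962.5 = 110642.5

$110,642.50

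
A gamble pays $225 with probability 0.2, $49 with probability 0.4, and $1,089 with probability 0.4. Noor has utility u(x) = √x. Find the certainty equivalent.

E[u] = 0.2·√225 + 0.4·√49 + 0.4·√1089 = 0.2·15 + 0.4·7 + 0.4·33 = 19
CE = (19)² = 361

$361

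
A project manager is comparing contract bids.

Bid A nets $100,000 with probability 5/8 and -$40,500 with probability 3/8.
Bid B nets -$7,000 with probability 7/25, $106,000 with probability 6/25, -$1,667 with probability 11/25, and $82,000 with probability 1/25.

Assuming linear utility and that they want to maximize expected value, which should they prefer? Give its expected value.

Bid A = 5/8 × 100000 + 3/8 × (-40500) = 62500 − 15187.5 = 47312.5
Bid B = 7/25 × (-7000) + 6/25 × 106000 + 11/25 × (-1667) + 1/25 × 82000 = -1960 + 25440 − 733.48 + 3280 = 26026.52

Bid A ($47,312.50)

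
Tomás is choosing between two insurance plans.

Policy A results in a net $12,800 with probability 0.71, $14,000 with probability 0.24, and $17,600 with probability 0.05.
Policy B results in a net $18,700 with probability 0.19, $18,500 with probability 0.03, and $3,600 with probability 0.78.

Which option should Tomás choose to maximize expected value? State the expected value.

Policy A ($13,328)

Policy A = 0.71 × 12800 + 0.24 × 14000 + 0.05 × 17600 = 9088 + 3360 + 880 = 13328
Policy B = 0.19 × 18700 + 0.03 × 18500 + 0.78 × 3600 = 3553 + 555 + 2808 = 6916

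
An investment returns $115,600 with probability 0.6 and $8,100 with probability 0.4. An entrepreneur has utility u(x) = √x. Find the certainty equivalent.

E[u] = 0.6·√115600 + 0.4·√8100 = 0.6·340 + 0.4·90 = 240
CE = (240)² = 57600

$57,600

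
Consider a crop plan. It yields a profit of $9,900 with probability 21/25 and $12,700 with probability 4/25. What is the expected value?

EV = 21/25 × 9900 + 4/25 × 12700 = 8316 + 2032 = 10348

$10,348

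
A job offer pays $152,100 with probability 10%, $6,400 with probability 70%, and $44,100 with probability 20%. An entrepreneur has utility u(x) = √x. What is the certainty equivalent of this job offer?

$18,769

E[u] = 0.1·√152100 + 0.7·√6400 + 0.2·√44100 = 0.1·390 + 0.7·80 + 0.2·210 = 137
CE = (137)² = 18769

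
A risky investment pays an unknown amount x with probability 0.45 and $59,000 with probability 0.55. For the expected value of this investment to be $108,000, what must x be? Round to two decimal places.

x = $167,888.89

0.45·x + 0.55·59000 = 108000
0.45·x = 108000 − 32450 = 75550
x = 75550 / 0.45 = 167888.8889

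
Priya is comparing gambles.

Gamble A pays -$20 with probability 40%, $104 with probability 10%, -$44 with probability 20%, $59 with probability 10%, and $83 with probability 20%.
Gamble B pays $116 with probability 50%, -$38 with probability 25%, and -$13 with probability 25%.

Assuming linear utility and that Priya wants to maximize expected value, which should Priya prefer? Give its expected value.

Gamble A = 0.4 × (-20) + 0.1 × 104 + 0.2 × (-44) + 0.1 × 59 + 0.2 × 83 = -8 + 10.4 − 8.8 + 5.9 + 16.6 = 16.1
Gamble B = 0.5 × 116 + 0.25 × (-38) + 0.25 × (-13) = 58 − 9.5 − 3.25 = 45.25

Gamble B ($45.25)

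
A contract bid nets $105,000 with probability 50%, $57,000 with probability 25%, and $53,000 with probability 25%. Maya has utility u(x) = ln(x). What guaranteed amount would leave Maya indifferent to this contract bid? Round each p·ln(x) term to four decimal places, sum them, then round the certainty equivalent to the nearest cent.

E[u] = 0.5·ln(105000) + 0.25·ln(57000) + 0.25·ln(53000) = 5.7809 + 2.7377 + 2.7195 = 11.2381
CE = e^11.2381 ≈ 75970.47

$75,970.47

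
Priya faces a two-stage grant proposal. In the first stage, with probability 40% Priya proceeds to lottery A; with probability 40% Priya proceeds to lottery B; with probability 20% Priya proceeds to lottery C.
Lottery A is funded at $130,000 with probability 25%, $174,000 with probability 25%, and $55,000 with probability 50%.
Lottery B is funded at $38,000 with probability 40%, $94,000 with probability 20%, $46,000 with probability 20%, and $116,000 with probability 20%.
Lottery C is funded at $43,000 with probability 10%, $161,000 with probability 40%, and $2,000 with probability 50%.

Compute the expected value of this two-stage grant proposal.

$81,900

EV(A) = 0.25 × 130000 + 0.25 × 174000 + 0.5 × 55000 = 32500 + 43500 + 27500 = 103500
EV(B) = 0.4 × 38000 + 0.2 × 94000 + 0.2 × 46000 + 0.2 × 116000 = 15200 + 18800 + 9200 + 23200 = 66400
EV(C) = 0.1 × 43000 + 0.4 × 161000 + 0.5 × 2000 = 4300 + 64400 + 1000 = 69700
Overall = 0.4 × 103500 + 0.4 × 66400 + 0.2 × 69700 = 41400 + 26560 + 13940 = 81900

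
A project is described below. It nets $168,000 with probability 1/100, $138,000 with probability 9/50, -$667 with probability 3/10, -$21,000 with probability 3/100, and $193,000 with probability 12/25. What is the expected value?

$118,329.90

EV = 1/100 × 168000 + 9/50 × 138000 + 3/10 × (-667) + 3/100 × (-21000) + 12/25 × 193000 = 1680 + 24840 − 200.1 − 630 + 92640 = 118329.9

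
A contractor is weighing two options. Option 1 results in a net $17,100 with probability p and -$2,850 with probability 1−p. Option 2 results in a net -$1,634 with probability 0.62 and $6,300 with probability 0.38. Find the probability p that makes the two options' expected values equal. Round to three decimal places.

p = 0.212

EV(Option 2) = 0.62 × (-1634) + 0.38 × 6300 = -1013.08 + 2394 = 1380.92
p·17100 + (1−p)·(-2850) = 1380.92
19950p − 2850 = 1380.92
p = (1380.92 + 2850) / 19950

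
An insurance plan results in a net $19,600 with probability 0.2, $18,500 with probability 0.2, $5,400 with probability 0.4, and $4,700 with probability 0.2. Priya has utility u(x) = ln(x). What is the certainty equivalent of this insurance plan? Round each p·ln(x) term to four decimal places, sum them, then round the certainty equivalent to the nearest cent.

E[u] = 0.2·ln(19600) + 0.2·ln(18500) + 0.4·ln(5400) + 0.2·ln(4700) = 1.9767 + 1.9651 + 3.4377 + 1.6911 = 9.0706
CE = e^9.0706 ≈ 8695.84

$8,695.84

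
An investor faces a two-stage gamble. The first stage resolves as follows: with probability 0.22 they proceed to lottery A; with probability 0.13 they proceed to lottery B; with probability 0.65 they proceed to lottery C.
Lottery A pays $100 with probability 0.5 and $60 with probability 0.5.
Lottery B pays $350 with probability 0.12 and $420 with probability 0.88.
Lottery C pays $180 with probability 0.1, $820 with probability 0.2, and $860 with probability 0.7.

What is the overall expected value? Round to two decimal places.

$580.71

EV(A) = 0.5 × 100 + 0.5 × 60 = 50 + 30 = 80
EV(B) = 0.12 × 350 + 0.88 × 420 = 42 + 369.6 = 411.6
EV(C) = 0.1 × 180 + 0.2 × 820 + 0.7 × 860 = 18 + 164 + 602 = 784
Overall = 0.22 × 80 + 0.13 × 411.6 + 0.65 × 784 = 17.6 + 53.508 + 509.6 = 580.708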